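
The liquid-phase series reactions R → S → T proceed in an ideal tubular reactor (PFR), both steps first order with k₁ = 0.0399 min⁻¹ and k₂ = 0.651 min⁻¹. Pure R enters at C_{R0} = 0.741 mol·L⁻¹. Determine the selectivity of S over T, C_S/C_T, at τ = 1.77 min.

1.44

The intermediate concentration in a first-order A→B→C sequence is C_S = k₁C_{R0}(e^(−k₁τ) − e^(−k₂τ))/(k₂−k₁).
e^(−k₁τ) = e^(−0.0399×1.77) = e^(−0.07062) = 0.9318; e^(−k₂τ) = e^(−1.152) = 0.3159.
C_S = 0.0399×0.741/(0.651−0.0399) × (0.9318−0.3159) = 0.04838×0.6159 = 0.02980 mol·L⁻¹.
C_R = C_{R0}e^(−k₁τ) = 0.6905 mol·L⁻¹, so C_T = C_{R0}−C_R−C_S = 0.02073 mol·L⁻¹; C_S/C_T = 1.44.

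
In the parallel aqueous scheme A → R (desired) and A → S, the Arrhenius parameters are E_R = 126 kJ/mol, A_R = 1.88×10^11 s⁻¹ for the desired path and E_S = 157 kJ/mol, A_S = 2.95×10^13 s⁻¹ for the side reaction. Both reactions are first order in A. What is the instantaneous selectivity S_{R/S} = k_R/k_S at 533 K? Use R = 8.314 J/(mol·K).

6.96

Since both paths have the same order in A, the concentration cancels and S_{R/S} = k_R/k_S = (A_R/A_S)·exp[(E_S−E_R)/(RT)].
(E_S−E_R)/(RT) = (157−126)×10³/(8.314×533) = 31000/4431 = 6.996.
k_R/k_S = (1.88×10^11/2.95×10^13)·exp(6.996) = 0.006373 × 1092 = 6.96.
Since E_R < E_S, lowering the temperature improves selectivity toward R.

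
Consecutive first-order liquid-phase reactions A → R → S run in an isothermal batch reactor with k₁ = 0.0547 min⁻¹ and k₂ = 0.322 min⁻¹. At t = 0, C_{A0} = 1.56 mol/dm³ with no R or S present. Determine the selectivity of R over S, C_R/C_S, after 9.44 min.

0.386

Solving the coupled first-order balances gives C_R(t) = [k₁/(k₂−k₁)]·C_{A0}·(e^(−k₁t) − e^(−k₂t)).
e^(−k₁t) = e^(−0.0547×9.44) = e^(−0.5164) = 0.5967; e^(−k₂t) = e^(−3.040) = 0.04785.
C_R = 0.0547×1.56/(0.322−0.0547) × (0.5967−0.04785) = 0.3192×0.5488 = 0.1752 mol/dm³.
C_A = C_{A0}e^(−k₁t) = 0.9308 mol/dm³, so C_S = C_{A0}−C_A−C_R = 0.4540 mol/dm³; C_R/C_S = 0.386.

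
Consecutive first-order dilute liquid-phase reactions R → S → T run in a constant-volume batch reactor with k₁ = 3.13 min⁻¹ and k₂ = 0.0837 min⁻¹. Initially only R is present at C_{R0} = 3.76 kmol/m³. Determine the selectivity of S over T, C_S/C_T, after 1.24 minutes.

12.2

For first-order series with pure R initially, C_S(t) = k₁C_{R0}/(k₂−k₁)·(e^(−k₁t) − e^(−k₂t)).
e^(−k₁t) = e^(−3.13×1.24) = e^(−3.881) = 0.02063; e^(−k₂t) = e^(−0.1038) = 0.9014.
C_S = 3.13×3.76/(0.0837−3.13) × (0.02063−0.9014) = (-3.863)×(-0.8808) = 3.403 kmol/m³.
C_R = C_{R0}e^(−k₁t) = 0.07755 kmol/m³, so C_T = C_{R0}−C_R−C_S = 0.2797 kmol/m³; C_S/C_T = 12.2.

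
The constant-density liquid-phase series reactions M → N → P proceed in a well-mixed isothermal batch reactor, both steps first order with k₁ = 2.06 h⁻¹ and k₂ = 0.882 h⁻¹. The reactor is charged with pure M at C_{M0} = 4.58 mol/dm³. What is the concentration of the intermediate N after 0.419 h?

For first-order series with pure M initially, C_N(t) = k₁C_{M0}/(k₂−k₁)·(e^(−k₁t) − e^(−k₂t)).
e^(−k₁t) = e^(−2.06×0.419) = e^(−0.8631) = 0.4218; e^(−k₂t) = e^(−0.3696) = 0.6910.
C_N = 2.06×4.58/(0.882−2.06) × (0.4218−0.6910) = (-8.009)×(-0.2692) = 2.156 mol/dm³.

2.16 mol/dm³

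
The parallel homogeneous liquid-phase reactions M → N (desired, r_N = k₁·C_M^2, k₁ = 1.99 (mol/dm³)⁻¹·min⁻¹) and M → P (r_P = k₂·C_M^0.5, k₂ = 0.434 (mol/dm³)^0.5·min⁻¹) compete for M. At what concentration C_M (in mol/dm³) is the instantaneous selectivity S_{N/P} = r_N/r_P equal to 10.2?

S_{N/P} = (k₁/k₂)·C_M^1.5 ⇒ C_M = (S·k₂/k₁)^(1/1.5).
= (10.2×0.434/1.99)^(0.6667) = (2.225)^(0.6667) = 1.70 mol/dm³.

1.70 mol/dm³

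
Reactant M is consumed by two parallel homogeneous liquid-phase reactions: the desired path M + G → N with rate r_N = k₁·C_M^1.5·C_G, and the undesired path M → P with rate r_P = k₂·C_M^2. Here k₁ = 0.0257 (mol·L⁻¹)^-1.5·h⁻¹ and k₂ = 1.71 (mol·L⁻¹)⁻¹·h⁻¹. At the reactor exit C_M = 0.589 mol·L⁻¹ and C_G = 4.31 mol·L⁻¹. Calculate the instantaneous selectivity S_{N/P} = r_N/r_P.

0.0844

S_{N/P} = r_N/r_P = (k₁·C_M^1.5·C_G)/(k₂·C_M^2) = (k₁/k₂)·C_M^-0.5·C_G.
= (0.0257×0.5890^1.5×4.310) / (1.71×0.5890^2) = 0.05007/0.5932 = 0.0844.
The undesired path is higher order in M, so low C_M (CSTR or dilute feed) favours N.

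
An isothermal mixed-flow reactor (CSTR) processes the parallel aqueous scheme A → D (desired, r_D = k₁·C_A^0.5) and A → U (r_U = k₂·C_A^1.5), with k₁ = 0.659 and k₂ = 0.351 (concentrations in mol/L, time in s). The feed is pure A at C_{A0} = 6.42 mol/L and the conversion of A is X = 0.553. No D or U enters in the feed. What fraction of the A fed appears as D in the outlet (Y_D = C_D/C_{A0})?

Exit C_A = C_{A0}(1−X) = 6.42×0.447 = 2.870 mol/L.
Rates in a CSTR are evaluated at the outlet concentration: r_D = 0.659×2.870^0.5 = 1.116, r_U = 0.351×2.870^1.5 = 1.706.
Fraction of consumed A going to D: r_D/(r_D+r_U) = 0.3955.
C_D = 0.3955·C_{A0}·X = 0.3955×6.42×0.553 = 1.40 mol/L; Y_D = C_D/C_{A0} = 0.219.

0.219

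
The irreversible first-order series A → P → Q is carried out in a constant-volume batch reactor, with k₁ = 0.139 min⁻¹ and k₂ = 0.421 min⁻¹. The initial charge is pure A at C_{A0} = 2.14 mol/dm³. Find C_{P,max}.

Evaluating C_P at t_opt = ln(k₂/k₁)/(k₂−k₁) gives C_{P,max}/C_{A0} = (k₁/k₂)^[k₂/(k₂−k₁)].
= (0.139/0.421)^(0.421/(0.421−0.139)) = (0.3302)^(1.493) = 0.1912.
C_{P,max} = 0.1912×2.14 = 0.409 mol/dm³.

0.409 mol/dm³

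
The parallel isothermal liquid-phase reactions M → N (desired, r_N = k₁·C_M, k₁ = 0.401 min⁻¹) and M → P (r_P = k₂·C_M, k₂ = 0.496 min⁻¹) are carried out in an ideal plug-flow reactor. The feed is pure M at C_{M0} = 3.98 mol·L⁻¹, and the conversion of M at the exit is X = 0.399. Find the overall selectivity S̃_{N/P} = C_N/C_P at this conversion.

C_M = C_{M0}(1−X) = 2.392 mol·L⁻¹.
Both paths are first order in M, so the instantaneous fraction to N is constant: dC_N/d(−C_M) = k₁/(k₁+k₂) = 0.4470.
C_N = 0.4470·(C_{M0}−C_M) = 0.4470×1.588 = 0.710 mol·L⁻¹.
C_P = (C_{M0}−C_M)−C_N = 0.8781 mol·L⁻¹; S̃_{N/P} = 0.7099/0.8781 = 0.808.

0.808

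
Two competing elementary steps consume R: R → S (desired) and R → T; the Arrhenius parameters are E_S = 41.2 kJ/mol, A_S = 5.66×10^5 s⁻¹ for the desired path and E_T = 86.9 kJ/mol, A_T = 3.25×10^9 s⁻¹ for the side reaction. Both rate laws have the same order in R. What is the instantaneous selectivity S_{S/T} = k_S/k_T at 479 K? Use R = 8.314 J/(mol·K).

16.8

With equal orders, S_{S/T} = k_S/k_T = (A_S/A_T)·exp[(E_T−E_S)/(RT)].
(E_T−E_S)/(RT) = (86.9−41.2)×10³/(8.314×479) = 45700/3982 = 11.48.
k_S/k_T = (5.66×10^5/3.25×10^9)·exp(11.48) = 1.742×10^-4 × 96324 = 16.8.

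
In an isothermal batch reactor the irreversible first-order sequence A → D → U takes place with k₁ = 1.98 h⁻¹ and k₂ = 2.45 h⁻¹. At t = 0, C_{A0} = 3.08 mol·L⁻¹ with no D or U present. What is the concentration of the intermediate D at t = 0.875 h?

0.774 mol·L⁻¹

For first-order series with pure A initially, C_D(t) = k₁C_{A0}/(k₂−k₁)·(e^(−k₁t) − e^(−k₂t)).
e^(−k₁t) = e^(−1.98×0.875) = e^(−1.732) = 0.1768; e^(−k₂t) = e^(−2.144) = 0.1172.
C_D = 1.98×3.08/(2.45−1.98) × (0.1768−0.1172) = 12.98×0.05963 = 0.7737 mol·L⁻¹.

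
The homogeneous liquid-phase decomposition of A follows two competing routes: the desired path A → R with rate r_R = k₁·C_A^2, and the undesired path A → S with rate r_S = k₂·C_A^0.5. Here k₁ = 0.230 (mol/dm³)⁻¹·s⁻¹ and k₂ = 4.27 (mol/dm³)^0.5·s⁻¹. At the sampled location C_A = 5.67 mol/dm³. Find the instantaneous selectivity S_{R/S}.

0.727

S_{R/S} = r_R/r_S = (k₁·C_A^2)/(k₂·C_A^0.5) = (k₁/k₂)·C_A^1.5.
= (0.230×5.670^2) / (4.27×5.670^0.5) = 7.394/10.17 = 0.727.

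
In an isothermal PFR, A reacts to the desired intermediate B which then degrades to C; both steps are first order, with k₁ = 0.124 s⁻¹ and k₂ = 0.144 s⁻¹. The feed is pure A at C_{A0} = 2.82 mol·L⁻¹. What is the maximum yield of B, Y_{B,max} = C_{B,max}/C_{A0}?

0.341

For a first-order series the maximum intermediate yield is C_{B,max}/C_{A0} = (k₁/k₂)^[k₂/(k₂−k₁)].
= (0.124/0.144)^(0.144/(0.144−0.124)) = (0.8611)^(7.200) = 0.3407.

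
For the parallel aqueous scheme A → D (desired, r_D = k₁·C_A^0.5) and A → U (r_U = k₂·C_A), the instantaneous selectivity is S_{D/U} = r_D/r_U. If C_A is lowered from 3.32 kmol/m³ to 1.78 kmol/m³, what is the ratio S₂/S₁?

1.37

S_{D/U} = (k₁/k₂)·C_A^-0.5, so S₂/S₁ = (C_{A,2}/C_{A,1})^-0.5.
= (1.78/3.32)^(-0.5) = (0.5361)^(-0.5) = 1.37.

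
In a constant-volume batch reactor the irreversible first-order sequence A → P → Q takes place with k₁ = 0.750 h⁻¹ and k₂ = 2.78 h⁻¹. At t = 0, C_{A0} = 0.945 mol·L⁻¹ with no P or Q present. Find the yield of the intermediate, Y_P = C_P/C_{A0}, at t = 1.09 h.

For first-order series with pure A initially, C_P(t) = k₁C_{A0}/(k₂−k₁)·(e^(−k₁t) − e^(−k₂t)).
e^(−k₁t) = e^(−0.750×1.09) = e^(−0.8175) = 0.4415; e^(−k₂t) = e^(−3.030) = 0.04831.
C_P = 0.750×0.945/(2.78−0.750) × (0.4415−0.04831) = 0.3491×0.3932 = 0.1373 mol·L⁻¹.
Y_P = C_P/C_{A0} = 0.1373/0.945 = 0.145.

0.145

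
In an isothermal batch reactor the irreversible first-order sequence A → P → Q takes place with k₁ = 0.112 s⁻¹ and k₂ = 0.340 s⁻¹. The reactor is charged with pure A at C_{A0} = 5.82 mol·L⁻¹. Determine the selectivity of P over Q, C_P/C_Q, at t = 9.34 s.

0.306

For first-order series with pure A initially, C_P(t) = k₁C_{A0}/(k₂−k₁)·(e^(−k₁t) − e^(−k₂t)).
e^(−k₁t) = e^(−0.112×9.34) = e^(−1.046) = 0.3513; e^(−k₂t) = e^(−3.176) = 0.04177.
C_P = 0.112×5.82/(0.340−0.112) × (0.3513−0.04177) = 2.859×0.3095 = 0.8850 mol·L⁻¹.
C_A = C_{A0}e^(−k₁t) = 2.045 mol·L⁻¹, so C_Q = C_{A0}−C_A−C_P = 2.890 mol·L⁻¹; C_P/C_Q = 0.306.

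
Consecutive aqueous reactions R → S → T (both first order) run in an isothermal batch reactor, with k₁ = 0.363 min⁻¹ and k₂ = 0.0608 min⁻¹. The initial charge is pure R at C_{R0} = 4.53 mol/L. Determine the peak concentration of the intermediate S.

For a first-order series the maximum intermediate yield is C_{S,max}/C_{R0} = (k₁/k₂)^[k₂/(k₂−k₁)].
= (0.363/0.0608)^(0.0608/(0.0608−0.363)) = (5.970)^(-0.2012) = 0.6980.
C_{S,max} = 0.6980×4.53 = 3.16 mol/L.

3.16 mol/L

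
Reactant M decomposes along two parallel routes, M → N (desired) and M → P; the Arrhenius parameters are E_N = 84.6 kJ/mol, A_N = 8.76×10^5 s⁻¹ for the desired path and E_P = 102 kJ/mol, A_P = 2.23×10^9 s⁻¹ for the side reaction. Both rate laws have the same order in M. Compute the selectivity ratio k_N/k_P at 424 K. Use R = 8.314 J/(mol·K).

k_N/k_P = (A_N/A_P)·exp[−(E_N−E_P)/(RT)] = (A_N/A_P)·exp[(E_P−E_N)/(RT)].
(E_P−E_N)/(RT) = (102−84.6)×10³/(8.314×424) = 17400/3525 = 4.936.
k_N/k_P = (8.76×10^5/2.23×10^9)·exp(4.936) = 3.928×10^-4 × 139.2 = 0.0547.
Since E_N < E_P, lowering the temperature improves selectivity toward N.

0.0547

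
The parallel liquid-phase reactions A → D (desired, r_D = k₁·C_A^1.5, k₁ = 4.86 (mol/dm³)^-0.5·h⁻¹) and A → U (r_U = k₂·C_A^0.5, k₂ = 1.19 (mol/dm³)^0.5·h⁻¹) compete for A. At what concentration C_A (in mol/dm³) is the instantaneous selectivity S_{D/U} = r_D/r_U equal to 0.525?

0.129 mol/dm³

S_{D/U} = (k₁/k₂)·C_A ⇒ C_A = S·k₂/k₁.
= 0.525×1.19/4.86 = 0.129 mol/dm³.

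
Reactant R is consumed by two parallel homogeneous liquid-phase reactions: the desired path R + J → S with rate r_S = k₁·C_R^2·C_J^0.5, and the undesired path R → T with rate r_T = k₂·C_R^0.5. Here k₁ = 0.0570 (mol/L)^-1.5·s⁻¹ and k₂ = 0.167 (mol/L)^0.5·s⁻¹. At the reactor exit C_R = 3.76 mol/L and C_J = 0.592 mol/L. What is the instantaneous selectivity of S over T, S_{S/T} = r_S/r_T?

S_{S/T} = r_S/r_T = (k₁·C_R^2·C_J^0.5)/(k₂·C_R^0.5) = (k₁/k₂)·C_R^1.5·C_J^0.5.
= (0.0570×3.760^2×0.5920^0.5) / (0.167×3.760^0.5) = 0.6200/0.3238 = 1.91.
Since the desired path is higher order in R, keeping C_R high (PFR or concentrated feed) favours S.

1.91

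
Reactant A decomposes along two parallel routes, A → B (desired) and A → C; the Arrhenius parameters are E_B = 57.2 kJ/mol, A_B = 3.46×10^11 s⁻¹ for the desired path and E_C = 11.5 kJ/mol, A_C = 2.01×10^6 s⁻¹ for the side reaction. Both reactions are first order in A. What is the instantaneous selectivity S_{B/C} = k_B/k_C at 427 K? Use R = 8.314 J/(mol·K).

0.442

With equal orders, S_{B/C} = k_B/k_C = (A_B/A_C)·exp[(E_C−E_B)/(RT)].
(E_C−E_B)/(RT) = (11.5−57.2)×10³/(8.314×427) = -45700/3550 = -12.87.
k_B/k_C = (3.46×10^11/2.01×10^6)·exp(-12.87) = 1.721×10^5 × 2.567×10^-6 = 0.442.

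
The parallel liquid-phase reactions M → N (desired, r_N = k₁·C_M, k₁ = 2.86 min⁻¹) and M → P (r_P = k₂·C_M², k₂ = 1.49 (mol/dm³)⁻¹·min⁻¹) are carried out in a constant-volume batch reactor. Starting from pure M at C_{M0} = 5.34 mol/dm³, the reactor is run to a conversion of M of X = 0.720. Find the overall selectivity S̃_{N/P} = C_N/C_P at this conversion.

0.604

C_M = C_{M0}(1−X) = 1.495 mol/dm³.
Along a PFR/batch, dC_N/dC_M = −r_N/(r_N+r_P) = −k₁/(k₁+k₂·C_M).
Integrating from C_{M0} to C_M: C_N = (2.86/1.49)·ln[(2.86+1.49·5.34)/(2.86+1.49·1.50)] = 1.919·ln(10.82/5.088) = 1.448 mol/dm³.
C_P = (C_{M0}−C_M)−C_N = 2.397 mol/dm³; S̃_{N/P} = 1.448/2.397 = 0.604.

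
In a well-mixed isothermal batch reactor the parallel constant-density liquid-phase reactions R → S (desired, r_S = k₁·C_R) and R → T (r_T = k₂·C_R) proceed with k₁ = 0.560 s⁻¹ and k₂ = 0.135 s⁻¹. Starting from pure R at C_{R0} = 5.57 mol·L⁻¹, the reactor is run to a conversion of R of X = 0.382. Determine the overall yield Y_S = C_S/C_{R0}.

0.308

C_R = C_{R0}(1−X) = 3.442 mol·L⁻¹.
Both paths are first order in R, so the instantaneous fraction to S is constant: dC_S/d(−C_R) = k₁/(k₁+k₂) = 0.8058.
C_S = 0.8058·(C_{R0}−C_R) = 0.8058×2.128 = 1.71 mol·L⁻¹.
Y_S = C_S/C_{R0} = 1.714/5.57 = 0.308.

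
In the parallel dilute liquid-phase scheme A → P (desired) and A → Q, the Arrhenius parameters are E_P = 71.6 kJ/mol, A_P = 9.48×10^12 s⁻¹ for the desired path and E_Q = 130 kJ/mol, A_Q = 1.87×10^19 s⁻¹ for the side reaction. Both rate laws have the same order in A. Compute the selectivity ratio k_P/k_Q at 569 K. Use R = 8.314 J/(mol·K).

0.116

k_P/k_Q = (A_P/A_Q)·exp[−(E_P−E_Q)/(RT)] = (A_P/A_Q)·exp[(E_Q−E_P)/(RT)].
(E_Q−E_P)/(RT) = (130−71.6)×10³/(8.314×569) = 58400/4731 = 12.34.
k_P/k_Q = (9.48×10^12/1.87×10^19)·exp(12.34) = 5.070×10^-7 × 2.298×10^5 = 0.116.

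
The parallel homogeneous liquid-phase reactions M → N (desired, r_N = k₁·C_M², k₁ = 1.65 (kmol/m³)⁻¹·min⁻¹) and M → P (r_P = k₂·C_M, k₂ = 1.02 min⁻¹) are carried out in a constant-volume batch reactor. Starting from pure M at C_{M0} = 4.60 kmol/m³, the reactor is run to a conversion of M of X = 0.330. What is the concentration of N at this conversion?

1.31 kmol/m³

C_M = C_{M0}(1−X) = 3.082 kmol/m³.
Along a PFR/batch, dC_P/dC_M = −r_P/(r_N+r_P) = −k₂/(k₂+k₁·C_M).
Integrating from C_{M0} to C_M: C_P = (1.02/1.65)·ln[(1.02+1.65·4.60)/(1.02+1.65·3.08)] = 0.6182·ln(8.610/6.105) = 0.2125 kmol/m³.
Then C_N = (C_{M0}−C_M) − C_P = 1.518 − 0.2125 = 1.305 kmol/m³.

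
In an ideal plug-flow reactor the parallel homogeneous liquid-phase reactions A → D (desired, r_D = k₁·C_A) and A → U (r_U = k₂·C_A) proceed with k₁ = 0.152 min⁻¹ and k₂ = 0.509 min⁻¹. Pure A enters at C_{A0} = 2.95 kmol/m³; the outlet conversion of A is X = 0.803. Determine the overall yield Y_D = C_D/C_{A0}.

C_A = C_{A0}(1−X) = 0.5811 kmol/m³.
Both paths are first order in A, so the instantaneous fraction to D is constant: dC_D/d(−C_A) = k₁/(k₁+k₂) = 0.2300.
C_D = 0.2300·(C_{A0}−C_A) = 0.2300×2.369 = 0.545 kmol/m³.
Y_D = C_D/C_{A0} = 0.5447/2.95 = 0.185.

0.185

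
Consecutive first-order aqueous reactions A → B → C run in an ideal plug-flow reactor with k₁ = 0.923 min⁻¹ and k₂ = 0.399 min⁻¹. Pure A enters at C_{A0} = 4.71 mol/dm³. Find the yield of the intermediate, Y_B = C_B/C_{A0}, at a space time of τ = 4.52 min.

Solving the coupled first-order balances gives C_B(τ) = [k₁/(k₂−k₁)]·C_{A0}·(e^(−k₁τ) − e^(−k₂τ)).
e^(−k₁τ) = e^(−0.923×4.52) = e^(−4.172) = 0.01542; e^(−k₂τ) = e^(−1.803) = 0.1647.
C_B = 0.923×4.71/(0.399−0.923) × (0.01542−0.1647) = (-8.296)×(-0.1493) = 1.239 mol/dm³.
Y_B = C_B/C_{A0} = 1.239/4.71 = 0.263.

0.263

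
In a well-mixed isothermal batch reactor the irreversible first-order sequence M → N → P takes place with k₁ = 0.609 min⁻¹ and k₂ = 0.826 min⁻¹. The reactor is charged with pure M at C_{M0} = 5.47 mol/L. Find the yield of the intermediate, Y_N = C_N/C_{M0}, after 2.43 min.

0.262

For first-order series with pure M initially, C_N(t) = k₁C_{M0}/(k₂−k₁)·(e^(−k₁t) − e^(−k₂t)).
e^(−k₁t) = e^(−0.609×2.43) = e^(−1.480) = 0.2277; e^(−k₂t) = e^(−2.007) = 0.1344.
C_N = 0.609×5.47/(0.826−0.609) × (0.2277−0.1344) = 15.35×0.09330 = 1.432 mol/L.
Y_N = C_N/C_{M0} = 1.432/5.47 = 0.262.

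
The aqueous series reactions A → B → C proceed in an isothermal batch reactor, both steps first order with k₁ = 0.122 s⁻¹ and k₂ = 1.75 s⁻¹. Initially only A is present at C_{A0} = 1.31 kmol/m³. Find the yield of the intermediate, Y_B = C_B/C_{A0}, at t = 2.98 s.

0.0517

The intermediate concentration in a first-order A→B→C sequence is C_B = k₁C_{A0}(e^(−k₁t) − e^(−k₂t))/(k₂−k₁).
e^(−k₁t) = e^(−0.122×2.98) = e^(−0.3636) = 0.6952; e^(−k₂t) = e^(−5.215) = 0.005434.
C_B = 0.122×1.31/(1.75−0.122) × (0.6952−0.005434) = 0.09817×0.6898 = 0.06771 kmol/m³.
Y_B = C_B/C_{A0} = 0.06771/1.31 = 0.0517.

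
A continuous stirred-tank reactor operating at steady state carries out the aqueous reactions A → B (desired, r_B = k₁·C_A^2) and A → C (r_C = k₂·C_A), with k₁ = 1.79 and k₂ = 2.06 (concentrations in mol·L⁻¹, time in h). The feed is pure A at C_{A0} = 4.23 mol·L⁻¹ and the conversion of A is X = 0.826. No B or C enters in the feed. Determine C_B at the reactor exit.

1.36 mol·L⁻¹

Exit C_A = C_{A0}(1−X) = 4.23×0.174 = 0.7360 mol·L⁻¹.
Rates in a CSTR are evaluated at the outlet concentration: r_B = 1.79×0.7360^2 = 0.9697, r_C = 2.06×0.7360 = 1.516.
Fraction of consumed A going to B: r_B/(r_B+r_C) = 0.3901.
C_B = 0.3901·C_{A0}·X = 0.3901×4.23×0.826 = 1.36 mol·L⁻¹.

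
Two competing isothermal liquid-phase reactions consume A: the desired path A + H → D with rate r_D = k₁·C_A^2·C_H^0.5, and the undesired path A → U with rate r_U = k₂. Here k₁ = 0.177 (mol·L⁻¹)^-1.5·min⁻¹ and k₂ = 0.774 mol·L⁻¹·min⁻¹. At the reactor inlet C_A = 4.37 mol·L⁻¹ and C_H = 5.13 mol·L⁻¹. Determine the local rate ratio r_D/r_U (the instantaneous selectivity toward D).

9.89

S_{D/U} = r_D/r_U = (k₁·C_A^2·C_H^0.5)/(k₂) = (k₁/k₂)·C_A^2·C_H^0.5.
= (0.177×4.370^2×5.130^0.5) / (0.774) = 7.656/0.7740 = 9.89.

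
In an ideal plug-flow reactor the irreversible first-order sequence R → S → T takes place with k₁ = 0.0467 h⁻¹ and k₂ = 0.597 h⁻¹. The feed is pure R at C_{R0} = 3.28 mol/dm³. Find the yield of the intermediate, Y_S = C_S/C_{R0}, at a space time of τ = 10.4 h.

For first-order series with pure R initially, C_S(τ) = k₁C_{R0}/(k₂−k₁)·(e^(−k₁τ) − e^(−k₂τ)).
e^(−k₁τ) = e^(−0.0467×10.4) = e^(−0.4857) = 0.6153; e^(−k₂τ) = e^(−6.209) = 0.002012.
C_S = 0.0467×3.28/(0.597−0.0467) × (0.6153−0.002012) = 0.2783×0.6133 = 0.1707 mol/dm³.
Y_S = C_S/C_{R0} = 0.1707/3.28 = 0.0520.

0.0520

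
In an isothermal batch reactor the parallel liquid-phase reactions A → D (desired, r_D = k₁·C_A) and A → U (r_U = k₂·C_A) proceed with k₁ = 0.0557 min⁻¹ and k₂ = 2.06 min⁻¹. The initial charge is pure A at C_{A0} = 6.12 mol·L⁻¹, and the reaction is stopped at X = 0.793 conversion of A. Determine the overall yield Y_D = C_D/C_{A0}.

0.0209

C_A = C_{A0}(1−X) = 1.267 mol·L⁻¹.
Both paths are first order in A, so the instantaneous fraction to D is constant: dC_D/d(−C_A) = k₁/(k₁+k₂) = 0.02633.
C_D = 0.02633·(C_{A0}−C_A) = 0.02633×4.853 = 0.128 mol·L⁻¹.
Y_D = C_D/C_{A0} = 0.1278/6.12 = 0.0209.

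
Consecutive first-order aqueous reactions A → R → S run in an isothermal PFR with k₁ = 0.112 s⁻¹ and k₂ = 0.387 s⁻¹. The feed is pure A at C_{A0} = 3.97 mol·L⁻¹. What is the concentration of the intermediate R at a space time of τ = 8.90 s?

0.545 mol·L⁻¹

The intermediate concentration in a first-order A→B→C sequence is C_R = k₁C_{A0}(e^(−k₁τ) − e^(−k₂τ))/(k₂−k₁).
e^(−k₁τ) = e^(−0.112×8.90) = e^(−0.9968) = 0.3691; e^(−k₂τ) = e^(−3.444) = 0.03193.
C_R = 0.112×3.97/(0.387−0.112) × (0.3691−0.03193) = 1.617×0.3371 = 0.5451 mol·L⁻¹.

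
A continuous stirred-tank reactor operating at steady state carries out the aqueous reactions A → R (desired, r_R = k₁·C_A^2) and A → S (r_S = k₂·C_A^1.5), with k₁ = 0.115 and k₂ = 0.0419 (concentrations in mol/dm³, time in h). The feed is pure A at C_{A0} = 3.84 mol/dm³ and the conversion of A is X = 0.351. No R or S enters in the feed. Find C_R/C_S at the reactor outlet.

Exit C_A = C_{A0}(1−X) = 3.84×0.649 = 2.492 mol/dm³.
Rates in a CSTR are evaluated at the outlet concentration: r_R = 0.115×2.492^2 = 0.7142, r_S = 0.0419×2.492^1.5 = 0.1648.
Overall selectivity = C_R/C_S = r_Rτ/(r_Sτ) = r_R/r_S = 4.33.

4.33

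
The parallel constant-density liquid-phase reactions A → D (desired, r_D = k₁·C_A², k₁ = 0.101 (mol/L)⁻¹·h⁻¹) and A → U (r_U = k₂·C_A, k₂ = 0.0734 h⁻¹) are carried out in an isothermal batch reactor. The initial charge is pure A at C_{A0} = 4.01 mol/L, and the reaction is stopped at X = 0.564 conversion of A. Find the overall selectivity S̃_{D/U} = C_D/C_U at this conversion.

3.79

C_A = C_{A0}(1−X) = 1.748 mol/L.
Along a PFR/batch, dC_U/dC_A = −r_U/(r_D+r_U) = −k₂/(k₂+k₁·C_A).
Integrating from C_{A0} to C_A: C_U = (0.0734/0.101)·ln[(0.0734+0.101·4.01)/(0.0734+0.101·1.75)] = 0.7267·ln(0.4784/0.2500) = 0.4717 mol/L.
Then C_D = (C_{A0}−C_A) − C_U = 2.262 − 0.4717 = 1.790 mol/L.
S̃_{D/U} = C_D/C_U = 1.790/0.4717 = 3.79.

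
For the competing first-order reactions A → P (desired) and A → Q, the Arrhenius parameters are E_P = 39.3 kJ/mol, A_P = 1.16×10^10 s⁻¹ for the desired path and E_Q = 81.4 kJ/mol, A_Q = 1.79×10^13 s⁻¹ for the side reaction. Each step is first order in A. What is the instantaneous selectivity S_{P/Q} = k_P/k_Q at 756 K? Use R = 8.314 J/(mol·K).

Since both paths have the same order in A, the concentration cancels and S_{P/Q} = k_P/k_Q = (A_P/A_Q)·exp[(E_Q−E_P)/(RT)].
(E_Q−E_P)/(RT) = (81.4−39.3)×10³/(8.314×756) = 42100/6285 = 6.698.
k_P/k_Q = (1.16×10^10/1.79×10^13)·exp(6.698) = 6.480×10^-4 × 810.8 = 0.525.

0.525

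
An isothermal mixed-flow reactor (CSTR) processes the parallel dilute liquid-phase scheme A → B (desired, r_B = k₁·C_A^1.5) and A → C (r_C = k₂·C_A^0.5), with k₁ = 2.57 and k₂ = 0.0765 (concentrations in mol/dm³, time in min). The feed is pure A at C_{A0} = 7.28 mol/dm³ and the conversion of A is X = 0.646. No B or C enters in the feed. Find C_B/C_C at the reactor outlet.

86.6

Exit C_A = C_{A0}(1−X) = 7.28×0.354 = 2.577 mol/dm³.
In a CSTR the entire volume is at exit conditions, so r_B = 2.57×2.577^1.5 = 10.63 and r_C = 0.0765×2.577^0.5 = 0.1228.
Overall selectivity = C_B/C_C = r_Bτ/(r_Cτ) = r_B/r_C = 86.6.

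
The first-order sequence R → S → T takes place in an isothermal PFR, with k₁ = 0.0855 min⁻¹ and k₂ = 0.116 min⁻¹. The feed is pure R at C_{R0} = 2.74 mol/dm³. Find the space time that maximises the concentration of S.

10.0 min

The intermediate peaks when r₁ = r₂, i.e. k₁e^(−k₁τ) = k₂e^(−k₂τ), giving τ_opt = ln(k₂/k₁)/(k₂−k₁).
= ln(0.116/0.0855)/(0.116−0.0855) = ln(1.357)/0.03050 = 0.3051/0.03050 = 10.0 min.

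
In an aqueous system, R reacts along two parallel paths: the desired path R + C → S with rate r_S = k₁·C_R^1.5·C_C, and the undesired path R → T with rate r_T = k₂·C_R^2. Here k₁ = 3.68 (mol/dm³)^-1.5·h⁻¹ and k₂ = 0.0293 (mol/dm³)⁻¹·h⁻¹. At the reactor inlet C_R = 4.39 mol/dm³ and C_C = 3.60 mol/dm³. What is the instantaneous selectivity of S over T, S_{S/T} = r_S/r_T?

216

S_{S/T} = r_S/r_T = (k₁·C_R^1.5·C_C)/(k₂·C_R^2) = (k₁/k₂)·C_R^-0.5·C_C.
= (3.68×4.390^1.5×3.600) / (0.0293×4.390^2) = 121.9/0.5647 = 216.
The undesired path is higher order in R, so low C_R (CSTR or dilute feed) favours S.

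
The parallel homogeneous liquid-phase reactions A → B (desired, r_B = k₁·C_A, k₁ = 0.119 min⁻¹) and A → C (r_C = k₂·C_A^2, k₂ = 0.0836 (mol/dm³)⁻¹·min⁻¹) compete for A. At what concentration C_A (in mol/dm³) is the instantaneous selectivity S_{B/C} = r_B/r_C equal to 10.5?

S_{B/C} = (k₁/k₂)·C_A⁻¹ ⇒ C_A = (S·k₂/k₁)^(-1).
= (10.5×0.0836/0.119)^(-1) = (7.376)^(-1) = 0.136 mol/dm³.

0.136 mol/dm³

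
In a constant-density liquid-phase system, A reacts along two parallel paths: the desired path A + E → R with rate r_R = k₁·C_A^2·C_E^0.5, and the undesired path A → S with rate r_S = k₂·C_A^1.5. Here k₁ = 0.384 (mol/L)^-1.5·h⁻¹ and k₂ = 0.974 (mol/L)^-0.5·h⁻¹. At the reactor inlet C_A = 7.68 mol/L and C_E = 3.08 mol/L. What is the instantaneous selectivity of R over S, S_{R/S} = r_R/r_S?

S_{R/S} = r_R/r_S = (k₁·C_A^2·C_E^0.5)/(k₂·C_A^1.5) = (k₁/k₂)·C_A^0.5·C_E^0.5.
= (0.384×7.680^2×3.080^0.5) / (0.974×7.680^1.5) = 39.75/20.73 = 1.92.

1.92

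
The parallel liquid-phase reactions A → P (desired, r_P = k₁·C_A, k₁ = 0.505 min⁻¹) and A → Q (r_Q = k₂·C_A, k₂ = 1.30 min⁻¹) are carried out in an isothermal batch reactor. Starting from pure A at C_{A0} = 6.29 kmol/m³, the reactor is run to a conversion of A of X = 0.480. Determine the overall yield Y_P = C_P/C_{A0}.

0.134

C_A = C_{A0}(1−X) = 3.271 kmol/m³.
Both paths are first order in A, so the instantaneous fraction to P is constant: dC_P/d(−C_A) = k₁/(k₁+k₂) = 0.2798.
C_P = 0.2798·(C_{A0}−C_A) = 0.2798×3.019 = 0.845 kmol/m³.
Y_P = C_P/C_{A0} = 0.8447/6.29 = 0.134.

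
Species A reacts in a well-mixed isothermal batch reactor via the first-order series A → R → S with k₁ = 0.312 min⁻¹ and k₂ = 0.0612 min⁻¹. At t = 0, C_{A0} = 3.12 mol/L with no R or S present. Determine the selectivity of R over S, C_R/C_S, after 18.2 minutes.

0.682

The intermediate concentration in a first-order A→B→C sequence is C_R = k₁C_{A0}(e^(−k₁t) − e^(−k₂t))/(k₂−k₁).
e^(−k₁t) = e^(−0.312×18.2) = e^(−5.678) = 0.003419; e^(−k₂t) = e^(−1.114) = 0.3283.
C_R = 0.312×3.12/(0.0612−0.312) × (0.003419−0.3283) = (-3.881)×(-0.3249) = 1.261 mol/L.
C_A = C_{A0}e^(−k₁t) = 0.01067 mol/L, so C_S = C_{A0}−C_A−C_R = 1.848 mol/L; C_R/C_S = 0.682.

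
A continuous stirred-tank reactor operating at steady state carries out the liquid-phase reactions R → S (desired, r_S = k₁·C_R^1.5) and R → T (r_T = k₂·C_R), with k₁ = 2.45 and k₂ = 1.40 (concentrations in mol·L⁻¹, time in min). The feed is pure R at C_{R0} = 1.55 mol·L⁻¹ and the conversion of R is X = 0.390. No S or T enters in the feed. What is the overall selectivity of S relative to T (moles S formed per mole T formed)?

1.70

Exit C_R = C_{R0}(1−X) = 1.55×0.610 = 0.9455 mol·L⁻¹.
Rates in a CSTR are evaluated at the outlet concentration: r_S = 2.45×0.9455^1.5 = 2.252, r_T = 1.40×0.9455 = 1.324.
Overall selectivity = C_S/C_T = r_Sτ/(r_Tτ) = r_S/r_T = 1.70.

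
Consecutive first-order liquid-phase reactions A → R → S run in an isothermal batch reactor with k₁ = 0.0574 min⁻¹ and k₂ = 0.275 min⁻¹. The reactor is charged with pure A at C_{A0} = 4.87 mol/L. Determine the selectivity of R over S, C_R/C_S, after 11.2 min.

The intermediate concentration in a first-order A→B→C sequence is C_R = k₁C_{A0}(e^(−k₁t) − e^(−k₂t))/(k₂−k₁).
e^(−k₁t) = e^(−0.0574×11.2) = e^(−0.6429) = 0.5258; e^(−k₂t) = e^(−3.080) = 0.04596.
C_R = 0.0574×4.87/(0.275−0.0574) × (0.5258−0.04596) = 1.285×0.4798 = 0.6164 mol/L.
C_A = C_{A0}e^(−k₁t) = 2.561 mol/L, so C_S = C_{A0}−C_A−C_R = 1.693 mol/L; C_R/C_S = 0.364.

0.364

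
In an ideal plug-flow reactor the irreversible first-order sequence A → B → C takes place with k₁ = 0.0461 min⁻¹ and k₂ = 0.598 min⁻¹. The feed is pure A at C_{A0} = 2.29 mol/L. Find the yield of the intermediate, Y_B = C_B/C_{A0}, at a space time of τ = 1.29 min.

0.0401

Solving the coupled first-order balances gives C_B(τ) = [k₁/(k₂−k₁)]·C_{A0}·(e^(−k₁τ) − e^(−k₂τ)).
e^(−k₁τ) = e^(−0.0461×1.29) = e^(−0.05947) = 0.9423; e^(−k₂τ) = e^(−0.7714) = 0.4624.
C_B = 0.0461×2.29/(0.598−0.0461) × (0.9423−0.4624) = 0.1913×0.4799 = 0.09180 mol/L.
Y_B = C_B/C_{A0} = 0.09180/2.29 = 0.0401.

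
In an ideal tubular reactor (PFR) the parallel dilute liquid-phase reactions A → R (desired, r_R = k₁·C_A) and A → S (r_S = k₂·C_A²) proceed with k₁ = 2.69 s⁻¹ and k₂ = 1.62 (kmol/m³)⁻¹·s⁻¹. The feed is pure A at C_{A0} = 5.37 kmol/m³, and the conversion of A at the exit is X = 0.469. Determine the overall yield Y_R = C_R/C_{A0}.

C_A = C_{A0}(1−X) = 2.851 kmol/m³.
Along a PFR/batch, dC_R/dC_A = −r_R/(r_R+r_S) = −k₁/(k₁+k₂·C_A).
Integrating from C_{A0} to C_A: C_R = (2.69/1.62)·ln[(2.69+1.62·5.37)/(2.69+1.62·2.85)] = 1.660·ln(11.39/7.309) = 0.7365 kmol/m³.
Y_R = C_R/C_{A0} = 0.7365/5.37 = 0.137.

0.137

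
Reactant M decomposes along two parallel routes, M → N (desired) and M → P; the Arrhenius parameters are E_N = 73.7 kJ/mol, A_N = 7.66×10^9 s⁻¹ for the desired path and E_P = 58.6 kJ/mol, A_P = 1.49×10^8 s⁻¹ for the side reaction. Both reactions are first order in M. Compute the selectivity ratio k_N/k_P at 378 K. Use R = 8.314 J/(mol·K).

0.421

Since both paths have the same order in M, the concentration cancels and S_{N/P} = k_N/k_P = (A_N/A_P)·exp[(E_P−E_N)/(RT)].
(E_P−E_N)/(RT) = (58.6−73.7)×10³/(8.314×378) = -15100/3143 = -4.805.
k_N/k_P = (7.66×10^9/1.49×10^8)·exp(-4.805) = 51.41 × 0.008190 = 0.421.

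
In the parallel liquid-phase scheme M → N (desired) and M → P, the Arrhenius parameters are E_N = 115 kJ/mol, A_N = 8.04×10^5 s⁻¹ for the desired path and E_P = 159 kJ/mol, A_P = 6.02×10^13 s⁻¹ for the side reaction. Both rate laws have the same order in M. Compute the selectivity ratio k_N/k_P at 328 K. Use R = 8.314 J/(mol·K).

0.136

k_N/k_P = (A_N/A_P)·exp[−(E_N−E_P)/(RT)] = (A_N/A_P)·exp[(E_P−E_N)/(RT)].
(E_P−E_N)/(RT) = (159−115)×10³/(8.314×328) = 44000/2727 = 16.13.
k_N/k_P = (8.04×10^5/6.02×10^13)·exp(16.13) = 1.336×10^-8 × 1.017×10^7 = 0.136.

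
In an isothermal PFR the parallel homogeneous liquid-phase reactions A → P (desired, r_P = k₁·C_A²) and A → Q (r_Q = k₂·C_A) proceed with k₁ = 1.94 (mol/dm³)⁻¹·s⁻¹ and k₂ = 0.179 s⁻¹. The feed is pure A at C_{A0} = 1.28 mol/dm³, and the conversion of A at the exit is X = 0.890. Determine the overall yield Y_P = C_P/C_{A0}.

0.762

C_A = C_{A0}(1−X) = 0.1408 mol/dm³.
Along a PFR/batch, dC_Q/dC_A = −r_Q/(r_P+r_Q) = −k₂/(k₂+k₁·C_A).
Integrating from C_{A0} to C_A: C_Q = (0.179/1.94)·ln[(0.179+1.94·1.28)/(0.179+1.94·0.141)] = 0.09227·ln(2.662/0.4522) = 0.1636 mol/dm³.
Then C_P = (C_{A0}−C_A) − C_Q = 1.139 − 0.1636 = 0.9756 mol/dm³.
Y_P = C_P/C_{A0} = 0.9756/1.28 = 0.762.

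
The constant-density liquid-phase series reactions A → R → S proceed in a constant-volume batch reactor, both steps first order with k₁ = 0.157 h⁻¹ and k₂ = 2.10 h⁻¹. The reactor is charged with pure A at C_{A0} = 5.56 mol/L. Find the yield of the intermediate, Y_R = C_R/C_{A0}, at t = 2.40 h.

0.0549

For first-order series with pure A initially, C_R(t) = k₁C_{A0}/(k₂−k₁)·(e^(−k₁t) − e^(−k₂t)).
e^(−k₁t) = e^(−0.157×2.40) = e^(−0.3768) = 0.6861; e^(−k₂t) = e^(−5.040) = 0.006474.
C_R = 0.157×5.56/(2.10−0.157) × (0.6861−0.006474) = 0.4493×0.6796 = 0.3053 mol/L.
Y_R = C_R/C_{A0} = 0.3053/5.56 = 0.0549.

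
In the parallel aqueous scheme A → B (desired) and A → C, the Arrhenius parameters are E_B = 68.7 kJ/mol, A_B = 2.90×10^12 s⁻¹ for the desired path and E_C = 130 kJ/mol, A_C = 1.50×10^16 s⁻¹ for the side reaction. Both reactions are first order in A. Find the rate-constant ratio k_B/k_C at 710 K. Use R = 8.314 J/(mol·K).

k_B/k_C = (A_B/A_C)·exp[−(E_B−E_C)/(RT)] = (A_B/A_C)·exp[(E_C−E_B)/(RT)].
(E_C−E_B)/(RT) = (130−68.7)×10³/(8.314×710) = 61300/5903 = 10.38.
k_B/k_C = (2.90×10^12/1.50×10^16)·exp(10.38) = 1.933×10^-4 × 32359 = 6.26.
Since E_B < E_C, lowering the temperature improves selectivity toward B.

6.26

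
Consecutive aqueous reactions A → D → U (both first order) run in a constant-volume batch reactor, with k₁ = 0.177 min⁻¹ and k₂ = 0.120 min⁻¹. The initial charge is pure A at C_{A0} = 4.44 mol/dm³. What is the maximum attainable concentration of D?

At the optimum, C_{D,max}/C_{A0} = (k₁/k₂)^[k₂/(k₂−k₁)].
= (0.177/0.120)^(0.120/(0.120−0.177)) = (1.475)^(-2.105) = 0.4412.
C_{D,max} = 0.4412×4.44 = 1.96 mol/dm³.

1.96 mol/dm³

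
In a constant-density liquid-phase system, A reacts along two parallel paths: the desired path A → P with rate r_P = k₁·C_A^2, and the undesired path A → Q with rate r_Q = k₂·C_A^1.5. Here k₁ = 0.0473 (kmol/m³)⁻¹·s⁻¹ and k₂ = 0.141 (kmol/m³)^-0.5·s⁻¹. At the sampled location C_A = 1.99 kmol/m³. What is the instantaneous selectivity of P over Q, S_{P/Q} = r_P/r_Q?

0.473

S_{P/Q} = r_P/r_Q = (k₁·C_A^2)/(k₂·C_A^1.5) = (k₁/k₂)·C_A^0.5.
= (0.0473×1.990^2) / (0.141×1.990^1.5) = 0.1873/0.3958 = 0.473.
Since the desired path is higher order in A, keeping C_A high (PFR or concentrated feed) favours P.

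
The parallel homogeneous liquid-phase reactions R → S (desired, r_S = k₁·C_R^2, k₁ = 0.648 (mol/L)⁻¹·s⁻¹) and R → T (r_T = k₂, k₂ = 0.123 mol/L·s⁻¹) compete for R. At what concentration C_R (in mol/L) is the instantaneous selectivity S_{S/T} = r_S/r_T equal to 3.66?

S_{S/T} = (k₁/k₂)·C_R^2 ⇒ C_R = (S·k₂/k₁)^(0.5).
= (3.66×0.123/0.648)^(0.5) = (0.6947)^(0.5) = 0.833 mol/L.

0.833 mol/L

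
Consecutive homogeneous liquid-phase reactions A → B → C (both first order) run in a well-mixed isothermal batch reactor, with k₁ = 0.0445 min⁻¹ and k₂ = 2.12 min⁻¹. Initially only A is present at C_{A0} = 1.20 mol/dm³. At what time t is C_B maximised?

1.86 min

The intermediate peaks when r₁ = r₂, i.e. k₁e^(−k₁t) = k₂e^(−k₂t), giving t_opt = ln(k₂/k₁)/(k₂−k₁).
= ln(2.12/0.0445)/(2.12−0.0445) = ln(47.64)/2.075 = 3.864/2.075 = 1.86 min.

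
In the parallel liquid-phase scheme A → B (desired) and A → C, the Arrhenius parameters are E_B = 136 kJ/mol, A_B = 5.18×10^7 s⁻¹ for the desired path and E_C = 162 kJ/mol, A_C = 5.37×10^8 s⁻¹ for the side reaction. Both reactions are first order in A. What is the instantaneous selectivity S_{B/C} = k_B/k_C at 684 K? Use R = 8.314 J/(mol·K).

k_B/k_C = (A_B/A_C)·exp[−(E_B−E_C)/(RT)] = (A_B/A_C)·exp[(E_C−E_B)/(RT)].
(E_C−E_B)/(RT) = (162−136)×10³/(8.314×684) = 26000/5687 = 4.572.
k_B/k_C = (5.18×10^7/5.37×10^8)·exp(4.572) = 0.09646 × 96.74 = 9.33.

9.33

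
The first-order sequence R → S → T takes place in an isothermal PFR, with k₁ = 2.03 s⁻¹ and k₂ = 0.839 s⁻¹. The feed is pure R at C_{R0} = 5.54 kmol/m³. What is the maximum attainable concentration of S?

2.97 kmol/m³

At the optimum, C_{S,max}/C_{R0} = (k₁/k₂)^[k₂/(k₂−k₁)].
= (2.03/0.839)^(0.839/(0.839−2.03)) = (2.420)^(-0.7045) = 0.5366.
C_{S,max} = 0.5366×5.54 = 2.97 kmol/m³.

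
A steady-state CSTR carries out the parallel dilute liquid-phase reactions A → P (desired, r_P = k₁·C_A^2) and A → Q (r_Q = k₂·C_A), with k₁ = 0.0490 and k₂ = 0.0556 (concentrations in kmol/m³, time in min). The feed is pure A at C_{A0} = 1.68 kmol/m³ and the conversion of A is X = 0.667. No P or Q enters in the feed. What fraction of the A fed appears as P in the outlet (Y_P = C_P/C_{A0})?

Exit C_A = C_{A0}(1−X) = 1.68×0.333 = 0.5594 kmol/m³.
In a CSTR the entire volume is at exit conditions, so r_P = 0.0490×0.5594^2 = 0.01534 and r_Q = 0.0556×0.5594 = 0.03110.
Fraction of consumed A going to P: r_P/(r_P+r_Q) = 0.3302.
C_P = 0.3302·C_{A0}·X = 0.3302×1.68×0.667 = 0.370 kmol/m³; Y_P = C_P/C_{A0} = 0.220.

0.220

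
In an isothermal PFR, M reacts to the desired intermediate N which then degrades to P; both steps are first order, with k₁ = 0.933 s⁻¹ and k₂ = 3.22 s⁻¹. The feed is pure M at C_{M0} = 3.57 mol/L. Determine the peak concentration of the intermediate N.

For a first-order series the maximum intermediate yield is C_{N,max}/C_{M0} = (k₁/k₂)^[k₂/(k₂−k₁)].
= (0.933/3.22)^(3.22/(3.22−0.933)) = (0.2898)^(1.408) = 0.1748.
C_{N,max} = 0.1748×3.57 = 0.624 mol/L.

0.624 mol/L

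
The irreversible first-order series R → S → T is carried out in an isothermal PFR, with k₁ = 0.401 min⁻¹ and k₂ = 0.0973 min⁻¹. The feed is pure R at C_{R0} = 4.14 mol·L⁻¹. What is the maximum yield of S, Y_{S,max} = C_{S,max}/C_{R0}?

For a first-order series the maximum intermediate yield is C_{S,max}/C_{R0} = (k₁/k₂)^[k₂/(k₂−k₁)].
= (0.401/0.0973)^(0.0973/(0.0973−0.401)) = (4.121)^(-0.3204) = 0.6353.

0.635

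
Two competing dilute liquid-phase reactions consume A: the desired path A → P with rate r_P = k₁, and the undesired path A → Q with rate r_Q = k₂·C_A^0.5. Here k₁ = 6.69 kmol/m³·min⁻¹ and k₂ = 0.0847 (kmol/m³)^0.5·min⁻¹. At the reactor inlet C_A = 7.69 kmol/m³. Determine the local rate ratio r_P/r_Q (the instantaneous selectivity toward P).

S_{P/Q} = r_P/r_Q = (k₁)/(k₂·C_A^0.5) = (k₁/k₂)·C_A^-0.5.
= (6.69) / (0.0847×7.690^0.5) = 6.690/0.2349 = 28.5.
The undesired path is higher order in A, so low C_A (CSTR or dilute feed) favours P.

28.5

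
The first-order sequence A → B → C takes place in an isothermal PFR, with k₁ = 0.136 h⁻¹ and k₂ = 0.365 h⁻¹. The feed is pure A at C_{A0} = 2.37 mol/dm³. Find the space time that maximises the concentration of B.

4.31 h

Setting dC_B/dτ = 0 gives τ_opt = ln(k₂/k₁)/(k₂−k₁).
= ln(0.365/0.136)/(0.365−0.136) = ln(2.684)/0.2290 = 0.9872/0.2290 = 4.31 h.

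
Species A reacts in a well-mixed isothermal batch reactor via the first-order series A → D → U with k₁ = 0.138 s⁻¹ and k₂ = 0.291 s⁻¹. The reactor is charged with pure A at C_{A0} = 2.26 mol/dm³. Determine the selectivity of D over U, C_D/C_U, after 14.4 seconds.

The intermediate concentration in a first-order A→B→C sequence is C_D = k₁C_{A0}(e^(−k₁t) − e^(−k₂t))/(k₂−k₁).
e^(−k₁t) = e^(−0.138×14.4) = e^(−1.987) = 0.1371; e^(−k₂t) = e^(−4.190) = 0.01514.
C_D = 0.138×2.26/(0.291−0.138) × (0.1371−0.01514) = 2.038×0.1219 = 0.2486 mol/dm³.
C_A = C_{A0}e^(−k₁t) = 0.3098 mol/dm³, so C_U = C_{A0}−C_A−C_D = 1.702 mol/dm³; C_D/C_U = 0.146.

0.146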